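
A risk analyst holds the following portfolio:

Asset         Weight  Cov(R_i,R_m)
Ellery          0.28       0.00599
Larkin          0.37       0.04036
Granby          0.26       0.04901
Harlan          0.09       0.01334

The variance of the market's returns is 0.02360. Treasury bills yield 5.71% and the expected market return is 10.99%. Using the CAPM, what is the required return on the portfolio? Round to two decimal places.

12.55%

β_Ellery = 0.00599 / 0.02360 = 0.2538
β_Larkin = 0.04036 / 0.02360 = 1.7102
β_Granby = 0.04901 / 0.02360 = 2.0767
β_Harlan = 0.01334 / 0.02360 = 0.5653
β_P = Σ w_i β_i = 0.28×0.2538 + 0.37×1.7102 + 0.26×2.0767 + 0.09×0.5653 = 1.2947
MRP = 10.99% − 5.71% = 5.28%
E(R_P) = R_f + β_P × MRP = 5.71% + 1.2947 × 5.28% = 12.55%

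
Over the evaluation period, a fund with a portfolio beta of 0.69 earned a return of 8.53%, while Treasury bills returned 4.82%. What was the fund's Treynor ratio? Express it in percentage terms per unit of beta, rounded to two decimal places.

5.38%

Treynor = (R_P − R_f) / β_P = (8.53% − 4.82%) / 0.6900 = 3.71% / 0.6900 = 5.38%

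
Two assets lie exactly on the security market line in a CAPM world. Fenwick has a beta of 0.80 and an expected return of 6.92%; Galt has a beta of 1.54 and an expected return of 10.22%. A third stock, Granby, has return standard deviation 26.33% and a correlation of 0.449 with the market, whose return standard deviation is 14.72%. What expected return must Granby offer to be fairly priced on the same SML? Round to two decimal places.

6.93%

MRP = (10.22% − 6.92%) / (1.54 − 0.80) = 4.4595%
R_f = 6.92% − 0.80 × 4.4595% = 3.3524%
β_Granby = ρ·σ_i/σ_m = 0.449 × 26.33 / 14.72 = 0.8031
E(R_Granby) = R_f + β × MRP = 3.3524% + 0.8031 × 4.4595% = 6.93%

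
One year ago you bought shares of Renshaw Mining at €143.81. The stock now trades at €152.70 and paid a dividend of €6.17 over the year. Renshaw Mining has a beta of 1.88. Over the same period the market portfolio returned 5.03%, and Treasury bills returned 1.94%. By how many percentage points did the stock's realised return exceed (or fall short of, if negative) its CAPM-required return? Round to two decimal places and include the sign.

+2.72%

Realised HPR = (P1 + D1 − P0) / P0 = (152.70 + 6.17 − 143.81) / 143.81 = 15.06 / 143.81 = 10.4722%
MRP = 5.03% − 1.94% = 3.09%
CAPM required = R_f + β·MRP = 1.94% + 1.88 × 3.09% = 7.7492%
α = realised − required = 10.4722% − 7.7492% = +2.72%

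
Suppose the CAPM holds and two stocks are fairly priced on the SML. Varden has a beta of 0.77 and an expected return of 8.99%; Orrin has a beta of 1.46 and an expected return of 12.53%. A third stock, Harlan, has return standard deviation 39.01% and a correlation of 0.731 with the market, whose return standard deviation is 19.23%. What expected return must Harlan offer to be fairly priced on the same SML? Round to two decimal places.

MRP = (12.53% − 8.99%) / (1.46 − 0.77) = 5.1304%
R_f = 8.99% − 0.77 × 5.1304% = 5.0396%
β_Harlan = ρ·σ_i/σ_m = 0.731 × 39.01 / 19.23 = 1.4829
E(R_Harlan) = R_f + β × MRP = 5.0396% + 1.4829 × 5.1304% = 12.65%

12.65%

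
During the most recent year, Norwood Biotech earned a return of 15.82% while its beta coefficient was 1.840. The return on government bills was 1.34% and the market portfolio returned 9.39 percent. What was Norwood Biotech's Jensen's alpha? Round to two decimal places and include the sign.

Market excess return = 9.39% − 1.34% = 8.05%
CAPM benchmark = R_f + β(R_m − R_f) = 1.34% + 1.840 × 8.05% = 16.15200%
α = actual − benchmark = 15.82% − 16.15200% = -0.33%

-0.33%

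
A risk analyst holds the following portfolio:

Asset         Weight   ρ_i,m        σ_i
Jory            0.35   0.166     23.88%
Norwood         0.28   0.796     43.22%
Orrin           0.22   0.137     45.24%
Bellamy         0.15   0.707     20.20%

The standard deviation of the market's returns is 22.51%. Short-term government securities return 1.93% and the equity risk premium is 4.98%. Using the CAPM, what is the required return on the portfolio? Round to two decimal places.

β_Jory = 0.166 × 23.88% / 22.51% = 0.1761
β_Norwood = 0.796 × 43.22% / 22.51% = 1.5283
β_Orrin = 0.137 × 45.24% / 22.51% = 0.2753
β_Bellamy = 0.707 × 20.20% / 22.51% = 0.6344
β_P = Σ w_i β_i = 0.35×0.1761 + 0.28×1.5283 + 0.22×0.2753 + 0.15×0.6344 = 0.6453
E(R_P) = R_f + β_P × MRP = 1.93% + 0.6453 × 4.98% = 5.14%

5.14%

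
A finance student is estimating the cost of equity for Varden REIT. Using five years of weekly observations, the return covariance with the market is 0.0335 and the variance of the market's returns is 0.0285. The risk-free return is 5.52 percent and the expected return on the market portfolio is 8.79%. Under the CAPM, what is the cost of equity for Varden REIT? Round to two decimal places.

9.36%

β = Cov(R_i, R_m) / Var(R_m) = 0.0335 / 0.0285 = 1.1754
MRP = 8.79% − 5.52% = 3.27%
E(R) = R_f + β × MRP = 5.52% + 1.1754 × 3.27% = 9.36%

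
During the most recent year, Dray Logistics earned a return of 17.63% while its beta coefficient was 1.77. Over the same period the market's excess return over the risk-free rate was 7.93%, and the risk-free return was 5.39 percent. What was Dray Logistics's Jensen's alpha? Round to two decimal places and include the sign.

-1.80%

CAPM benchmark = R_f + β(R_m − R_f) = 5.39% + 1.77 × 7.93% = 19.4261%
α = actual − benchmark = 17.63% − 19.4261% = -1.80%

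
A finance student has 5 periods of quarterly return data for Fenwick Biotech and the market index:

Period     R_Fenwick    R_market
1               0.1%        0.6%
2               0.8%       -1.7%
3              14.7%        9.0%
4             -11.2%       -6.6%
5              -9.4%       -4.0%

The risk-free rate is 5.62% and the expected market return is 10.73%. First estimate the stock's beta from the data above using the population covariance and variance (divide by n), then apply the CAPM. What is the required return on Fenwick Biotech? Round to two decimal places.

Mean R_i = (0.1 + 0.8 + 14.7 − 11.2 − 9.4) / 5 = -1.0000%
Mean R_m = (0.6 − 1.7 + 9.0 − 6.6 − 4.0) / 5 = -0.5400%
Σ(R_i − R̄_i)(R_m − R̄_m) = 239.8200  ⇒  Cov = 239.8200 / 5 = 47.9640
Σ(R_m − R̄_m)² = 142.3520  ⇒  Var(R_m) = 142.3520 / 5 = 28.4704
β = Cov / Var(R_m) = 47.9640 / 28.4704 = 1.6847
MRP = 10.73% − 5.62% = 5.11%
E(R) = R_f + β × MRP = 5.62% + 1.6847 × 5.11% = 14.23%

14.23%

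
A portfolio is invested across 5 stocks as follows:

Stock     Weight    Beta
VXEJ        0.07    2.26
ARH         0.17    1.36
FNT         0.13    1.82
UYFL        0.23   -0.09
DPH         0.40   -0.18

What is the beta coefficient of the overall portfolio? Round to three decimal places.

β_P = Σ w_i β_i = 0.07×2.26 + 0.17×1.36 + 0.13×1.82 + 0.23×-0.09 + 0.40×-0.18 = 0.5333

0.533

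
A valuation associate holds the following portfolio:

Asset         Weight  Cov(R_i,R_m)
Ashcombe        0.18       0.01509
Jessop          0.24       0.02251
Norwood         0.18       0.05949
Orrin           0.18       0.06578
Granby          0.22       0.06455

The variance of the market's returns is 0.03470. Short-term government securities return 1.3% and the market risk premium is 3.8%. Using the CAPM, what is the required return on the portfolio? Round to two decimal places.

6.21%

β_Ashcombe = 0.01509 / 0.03470 = 0.4349
β_Jessop = 0.02251 / 0.03470 = 0.6487
β_Norwood = 0.05949 / 0.03470 = 1.7144
β_Orrin = 0.06578 / 0.03470 = 1.8957
β_Granby = 0.06455 / 0.03470 = 1.8602
β_P = Σ w_i β_i = 0.18×0.4349 + 0.24×0.6487 + 0.18×1.7144 + 0.18×1.8957 + 0.22×1.8602 = 1.2930
E(R_P) = R_f + β_P × MRP = 1.3% + 1.2930 × 3.8% = 6.21%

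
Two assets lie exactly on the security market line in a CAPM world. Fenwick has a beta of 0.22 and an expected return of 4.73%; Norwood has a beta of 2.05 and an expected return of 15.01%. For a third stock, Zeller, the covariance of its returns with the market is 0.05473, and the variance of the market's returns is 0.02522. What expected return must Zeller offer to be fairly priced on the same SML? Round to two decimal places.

MRP = (15.01% − 4.73%) / (2.05 − 0.22) = 5.6175%
R_f = 4.73% − 0.22 × 5.6175% = 3.4942%
β_Zeller = Cov / Var(R_m) = 0.05473 / 0.02522 = 2.1701
E(R_Zeller) = R_f + β × MRP = 3.4942% + 2.1701 × 5.6175% = 15.68%

15.68%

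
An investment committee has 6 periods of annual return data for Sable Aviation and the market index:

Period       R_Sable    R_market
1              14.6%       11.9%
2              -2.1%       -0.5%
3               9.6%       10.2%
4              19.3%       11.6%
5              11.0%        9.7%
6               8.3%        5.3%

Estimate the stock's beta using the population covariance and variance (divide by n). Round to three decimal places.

1.383

Mean R_i = (14.6 − 2.1 + 9.6 + 19.3 + 11.0 + 8.3) / 6 = 10.1167%
Mean R_m = (11.9 − 0.5 + 10.2 + 11.6 + 9.7 + 5.3) / 6 = 8.0333%
Σ(R_i − R̄_i)(R_m − R̄_m) = 159.6567  ⇒  Cov = 159.6567 / 6 = 26.6095
Σ(R_m − R̄_m)² = 115.4333  ⇒  Var(R_m) = 115.4333 / 6 = 19.2389
β = Cov / Var(R_m) = 26.6095 / 19.2389 = 1.3831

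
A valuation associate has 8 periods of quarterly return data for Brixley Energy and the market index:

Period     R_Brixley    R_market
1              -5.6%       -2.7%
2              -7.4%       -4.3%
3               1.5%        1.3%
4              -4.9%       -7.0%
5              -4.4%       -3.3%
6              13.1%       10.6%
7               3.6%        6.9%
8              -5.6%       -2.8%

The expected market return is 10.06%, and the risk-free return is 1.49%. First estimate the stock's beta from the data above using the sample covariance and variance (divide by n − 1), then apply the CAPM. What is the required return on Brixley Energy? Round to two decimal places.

Mean R_i = (-5.6 − 7.4 + 1.5 − 4.9 − 4.4 + 13.1 + 3.6 − 5.6) / 8 = -1.2125%
Mean R_m = (-2.7 − 4.3 + 1.3 − 7.0 − 3.3 + 10.6 + 6.9 − 2.8) / 8 = -0.1625%
Σ(R_i − R̄_i)(R_m − R̄_m) = 275.5138  ⇒  Cov = 275.5138 / 7 = 39.3591
Σ(R_m − R̄_m)² = 254.9588  ⇒  Var(R_m) = 254.9588 / 7 = 36.4227
β = Cov / Var(R_m) = 39.3591 / 36.4227 = 1.0806
MRP = 10.06% − 1.49% = 8.57%
E(R) = R_f + β × MRP = 1.49% + 1.0806 × 8.57% = 10.75%

10.75%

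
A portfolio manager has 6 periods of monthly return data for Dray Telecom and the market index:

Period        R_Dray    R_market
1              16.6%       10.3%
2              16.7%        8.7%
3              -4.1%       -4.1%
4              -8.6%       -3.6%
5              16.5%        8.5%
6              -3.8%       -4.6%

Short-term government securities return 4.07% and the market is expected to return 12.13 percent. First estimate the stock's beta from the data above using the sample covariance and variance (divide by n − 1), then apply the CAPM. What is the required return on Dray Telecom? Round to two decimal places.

Mean R_i = (16.6 + 16.7 − 4.1 − 8.6 + 16.5 − 3.8) / 6 = 5.5500%
Mean R_m = (10.3 + 8.7 − 4.1 − 3.6 + 8.5 − 4.6) / 6 = 2.5333%
Σ(R_i − R̄_i)(R_m − R̄_m) = 437.4100  ⇒  Cov = 437.4100 / 5 = 87.4820
Σ(R_m − R̄_m)² = 266.4533  ⇒  Var(R_m) = 266.4533 / 5 = 53.2907
β = Cov / Var(R_m) = 87.4820 / 53.2907 = 1.6416
MRP = 12.13% − 4.07% = 8.06%
E(R) = R_f + β × MRP = 4.07% + 1.6416 × 8.06% = 17.30%

17.30%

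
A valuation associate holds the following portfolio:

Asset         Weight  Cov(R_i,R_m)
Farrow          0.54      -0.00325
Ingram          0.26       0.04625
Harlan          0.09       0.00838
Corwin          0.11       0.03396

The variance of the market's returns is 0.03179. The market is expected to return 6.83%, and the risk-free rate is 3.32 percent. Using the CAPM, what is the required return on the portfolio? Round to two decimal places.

β_Farrow = -0.00325 / 0.03179 = -0.1022
β_Ingram = 0.04625 / 0.03179 = 1.4549
β_Harlan = 0.00838 / 0.03179 = 0.2636
β_Corwin = 0.03396 / 0.03179 = 1.0683
β_P = Σ w_i β_i = 0.54×-0.1022 + 0.26×1.4549 + 0.09×0.2636 + 0.11×1.0683 = 0.4643
MRP = 6.83% − 3.32% = 3.51%
E(R_P) = R_f + β_P × MRP = 3.32% + 0.4643 × 3.51% = 4.95%

4.95%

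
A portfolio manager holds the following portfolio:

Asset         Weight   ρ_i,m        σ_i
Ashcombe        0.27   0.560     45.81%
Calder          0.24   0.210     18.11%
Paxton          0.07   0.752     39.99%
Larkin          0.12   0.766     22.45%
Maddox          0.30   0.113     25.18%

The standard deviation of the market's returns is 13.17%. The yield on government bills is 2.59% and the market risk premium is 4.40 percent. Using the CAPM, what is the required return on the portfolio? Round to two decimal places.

6.89%

β_Ashcombe = 0.560 × 45.81% / 13.17% = 1.9479
β_Calder = 0.210 × 18.11% / 13.17% = 0.2888
β_Paxton = 0.752 × 39.99% / 13.17% = 2.2834
β_Larkin = 0.766 × 22.45% / 13.17% = 1.3057
β_Maddox = 0.113 × 25.18% / 13.17% = 0.2160
β_P = Σ w_i β_i = 0.27×1.9479 + 0.24×0.2888 + 0.07×2.2834 + 0.12×1.3057 + 0.30×0.2160 = 0.9766
E(R_P) = R_f + β_P × MRP = 2.59% + 0.9766 × 4.40% = 6.89%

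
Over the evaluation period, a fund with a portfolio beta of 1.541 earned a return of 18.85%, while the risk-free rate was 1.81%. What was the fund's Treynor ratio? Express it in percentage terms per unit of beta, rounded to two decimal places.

11.06%

Treynor = (R_P − R_f) / β_P = (18.85% − 1.81%) / 1.5410 = 17.04% / 1.5410 = 11.06%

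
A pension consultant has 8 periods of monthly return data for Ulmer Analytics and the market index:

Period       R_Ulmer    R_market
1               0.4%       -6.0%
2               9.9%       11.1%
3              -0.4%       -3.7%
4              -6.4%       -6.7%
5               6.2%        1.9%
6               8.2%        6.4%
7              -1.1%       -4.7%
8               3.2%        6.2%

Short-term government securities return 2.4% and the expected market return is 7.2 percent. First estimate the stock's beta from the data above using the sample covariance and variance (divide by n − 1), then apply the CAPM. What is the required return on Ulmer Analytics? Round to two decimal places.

Mean R_i = (0.4 + 9.9 − 0.4 − 6.4 + 6.2 + 8.2 − 1.1 + 3.2) / 8 = 2.5000%
Mean R_m = (-6.0 + 11.1 − 3.7 − 6.7 + 1.9 + 6.4 − 4.7 + 6.2) / 8 = 0.5625%
Σ(R_i − R̄_i)(R_m − R̄_m) = 229.8700  ⇒  Cov = 229.8700 / 7 = 32.8386
Σ(R_m − R̄_m)² = 320.3588  ⇒  Var(R_m) = 320.3588 / 7 = 45.7655
β = Cov / Var(R_m) = 32.8386 / 45.7655 = 0.7175
MRP = 7.2% − 2.4% = 4.80%
E(R) = R_f + β × MRP = 2.4% + 0.7175 × 4.8% = 5.84%

5.84%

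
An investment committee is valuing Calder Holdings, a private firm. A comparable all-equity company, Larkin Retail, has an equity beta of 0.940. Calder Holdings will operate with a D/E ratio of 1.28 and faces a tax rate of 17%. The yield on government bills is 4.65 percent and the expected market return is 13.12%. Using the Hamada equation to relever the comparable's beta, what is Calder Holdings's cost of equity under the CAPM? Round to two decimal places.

β_L = β_U × [1 + (1 − t)(D/E)] = 0.940 × [1 + (1 − 0.17) × 1.28]
    = 0.940 × [1 + 0.83 × 1.28] = 0.940 × 2.0624 = 1.9387
MRP = 13.12% − 4.65% = 8.47%
E(R) = R_f + β_L × MRP = 4.65% + 1.9387 × 8.47% = 21.07%

21.07%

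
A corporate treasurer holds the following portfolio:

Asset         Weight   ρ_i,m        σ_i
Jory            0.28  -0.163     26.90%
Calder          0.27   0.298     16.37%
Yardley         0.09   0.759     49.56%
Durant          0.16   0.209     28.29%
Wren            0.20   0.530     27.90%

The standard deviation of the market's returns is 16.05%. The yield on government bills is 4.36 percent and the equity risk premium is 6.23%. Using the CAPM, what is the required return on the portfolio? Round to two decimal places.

β_Jory = -0.163 × 26.90% / 16.05% = -0.2732
β_Calder = 0.298 × 16.37% / 16.05% = 0.3039
β_Yardley = 0.759 × 49.56% / 16.05% = 2.3437
β_Durant = 0.209 × 28.29% / 16.05% = 0.3684
β_Wren = 0.530 × 27.90% / 16.05% = 0.9213
β_P = Σ w_i β_i = 0.28×-0.2732 + 0.27×0.3039 + 0.09×2.3437 + 0.16×0.3684 + 0.20×0.9213 = 0.4597
E(R_P) = R_f + β_P × MRP = 4.36% + 0.4597 × 6.23% = 7.22%

7.22%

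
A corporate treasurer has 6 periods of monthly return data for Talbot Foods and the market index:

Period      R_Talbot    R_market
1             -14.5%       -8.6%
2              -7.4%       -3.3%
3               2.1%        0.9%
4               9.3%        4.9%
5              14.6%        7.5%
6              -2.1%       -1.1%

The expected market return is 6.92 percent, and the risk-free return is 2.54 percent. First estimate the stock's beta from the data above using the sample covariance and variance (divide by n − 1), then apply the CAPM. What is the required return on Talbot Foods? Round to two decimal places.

10.62%

Mean R_i = (-14.5 − 7.4 + 2.1 + 9.3 + 14.6 − 2.1) / 6 = 0.3333%
Mean R_m = (-8.6 − 3.3 + 0.9 + 4.9 + 7.5 − 1.1) / 6 = 0.0500%
Σ(R_i − R̄_i)(R_m − R̄_m) = 308.2900  ⇒  Cov = 308.2900 / 5 = 61.6580
Σ(R_m − R̄_m)² = 167.1150  ⇒  Var(R_m) = 167.1150 / 5 = 33.4230
β = Cov / Var(R_m) = 61.6580 / 33.4230 = 1.8448
MRP = 6.92% − 2.54% = 4.38%
E(R) = R_f + β × MRP = 2.54% + 1.8448 × 4.38% = 10.62%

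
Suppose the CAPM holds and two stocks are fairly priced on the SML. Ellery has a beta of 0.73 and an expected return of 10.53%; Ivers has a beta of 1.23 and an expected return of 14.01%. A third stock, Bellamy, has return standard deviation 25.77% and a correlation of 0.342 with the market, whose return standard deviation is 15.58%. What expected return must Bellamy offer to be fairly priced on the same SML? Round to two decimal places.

MRP = (14.01% − 10.53%) / (1.23 − 0.73) = 6.9600%
R_f = 10.53% − 0.73 × 6.9600% = 5.4492%
β_Bellamy = ρ·σ_i/σ_m = 0.342 × 25.77 / 15.58 = 0.5657
E(R_Bellamy) = R_f + β × MRP = 5.4492% + 0.5657 × 6.9600% = 9.39%

9.39%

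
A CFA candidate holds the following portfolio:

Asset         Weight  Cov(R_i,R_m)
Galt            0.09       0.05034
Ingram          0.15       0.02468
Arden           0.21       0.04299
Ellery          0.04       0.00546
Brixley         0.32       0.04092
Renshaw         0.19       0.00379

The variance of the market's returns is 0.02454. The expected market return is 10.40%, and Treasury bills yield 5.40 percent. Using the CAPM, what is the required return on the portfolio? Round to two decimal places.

β_Galt = 0.05034 / 0.02454 = 2.0513
β_Ingram = 0.02468 / 0.02454 = 1.0057
β_Arden = 0.04299 / 0.02454 = 1.7518
β_Ellery = 0.00546 / 0.02454 = 0.2225
β_Brixley = 0.04092 / 0.02454 = 1.6675
β_Renshaw = 0.00379 / 0.02454 = 0.1544
β_P = Σ w_i β_i = 0.09×2.0513 + 0.15×1.0057 + 0.21×1.7518 + 0.04×0.2225 + 0.32×1.6675 + 0.19×0.1544 = 1.2752
MRP = 10.40% − 5.40% = 5.00%
E(R_P) = R_f + β_P × MRP = 5.40% + 1.2752 × 5.00% = 11.78%

11.78%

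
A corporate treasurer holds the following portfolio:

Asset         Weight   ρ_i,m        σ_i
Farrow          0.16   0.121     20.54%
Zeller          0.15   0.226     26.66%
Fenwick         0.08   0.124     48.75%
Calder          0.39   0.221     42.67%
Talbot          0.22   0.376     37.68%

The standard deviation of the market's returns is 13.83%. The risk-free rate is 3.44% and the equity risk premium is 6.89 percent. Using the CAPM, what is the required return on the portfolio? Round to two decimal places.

7.71%

β_Farrow = 0.121 × 20.54% / 13.83% = 0.1797
β_Zeller = 0.226 × 26.66% / 13.83% = 0.4357
β_Fenwick = 0.124 × 48.75% / 13.83% = 0.4371
β_Calder = 0.221 × 42.67% / 13.83% = 0.6819
β_Talbot = 0.376 × 37.68% / 13.83% = 1.0244
β_P = Σ w_i β_i = 0.16×0.1797 + 0.15×0.4357 + 0.08×0.4371 + 0.39×0.6819 + 0.22×1.0244 = 0.6204
E(R_P) = R_f + β_P × MRP = 3.44% + 0.6204 × 6.89% = 7.71%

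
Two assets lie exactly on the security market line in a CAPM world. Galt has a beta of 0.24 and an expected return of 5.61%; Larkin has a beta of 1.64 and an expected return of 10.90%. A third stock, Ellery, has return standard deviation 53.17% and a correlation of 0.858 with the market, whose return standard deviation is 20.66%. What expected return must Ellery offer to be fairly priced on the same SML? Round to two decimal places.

MRP = (10.90% − 5.61%) / (1.64 − 0.24) = 3.7786%
R_f = 5.61% − 0.24 × 3.7786% = 4.7031%
β_Ellery = ρ·σ_i/σ_m = 0.858 × 53.17 / 20.66 = 2.2081
E(R_Ellery) = R_f + β × MRP = 4.7031% + 2.2081 × 3.7786% = 13.05%

13.05%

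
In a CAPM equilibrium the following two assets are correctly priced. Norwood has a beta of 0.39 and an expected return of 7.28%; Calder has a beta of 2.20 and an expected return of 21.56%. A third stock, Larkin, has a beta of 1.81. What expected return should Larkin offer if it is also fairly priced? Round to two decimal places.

18.48%

MRP (SML slope) = (21.56% − 7.28%) / (2.20 − 0.39) = 14.28% / 1.81 = 7.8895%
R_f (intercept) = 7.28% − 0.39 × 7.8895% = 4.2031%
E(R_Larkin) = R_f + β × MRP = 4.2031% + 1.81 × 7.8895% = 18.48%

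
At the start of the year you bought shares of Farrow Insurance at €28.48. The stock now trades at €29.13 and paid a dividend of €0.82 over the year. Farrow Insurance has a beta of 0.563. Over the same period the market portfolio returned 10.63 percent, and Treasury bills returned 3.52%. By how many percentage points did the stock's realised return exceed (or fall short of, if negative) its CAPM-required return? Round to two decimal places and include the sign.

Realised HPR = (P1 + D1 − P0) / P0 = (29.13 + 0.82 − 28.48) / 28.48 = 1.47 / 28.48 = 5.1615%
MRP = 10.63% − 3.52% = 7.11%
CAPM required = R_f + β·MRP = 3.52% + 0.563 × 7.11% = 7.52293%
α = realised − required = 5.1615% − 7.52293% = -2.36%

-2.36%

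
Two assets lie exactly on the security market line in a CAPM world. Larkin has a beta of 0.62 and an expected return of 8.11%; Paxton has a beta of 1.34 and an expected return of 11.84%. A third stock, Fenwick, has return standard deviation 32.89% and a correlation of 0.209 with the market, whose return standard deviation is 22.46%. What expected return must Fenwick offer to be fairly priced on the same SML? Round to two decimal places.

6.48%

MRP = (11.84% − 8.11%) / (1.34 − 0.62) = 5.1806%
R_f = 8.11% − 0.62 × 5.1806% = 4.8980%
β_Fenwick = ρ·σ_i/σ_m = 0.209 × 32.89 / 22.46 = 0.3061
E(R_Fenwick) = R_f + β × MRP = 4.8980% + 0.3061 × 5.1806% = 6.48%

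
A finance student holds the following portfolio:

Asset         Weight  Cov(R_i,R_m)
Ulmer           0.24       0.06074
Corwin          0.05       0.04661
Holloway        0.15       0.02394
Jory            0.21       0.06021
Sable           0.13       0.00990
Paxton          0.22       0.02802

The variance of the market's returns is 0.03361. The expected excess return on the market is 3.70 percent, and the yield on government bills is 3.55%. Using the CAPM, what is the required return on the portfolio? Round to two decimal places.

β_Ulmer = 0.06074 / 0.03361 = 1.8072
β_Corwin = 0.04661 / 0.03361 = 1.3868
β_Holloway = 0.02394 / 0.03361 = 0.7123
β_Jory = 0.06021 / 0.03361 = 1.7914
β_Sable = 0.00990 / 0.03361 = 0.2946
β_Paxton = 0.02802 / 0.03361 = 0.8337
β_P = Σ w_i β_i = 0.24×1.8072 + 0.05×1.3868 + 0.15×0.7123 + 0.21×1.7914 + 0.13×0.2946 + 0.22×0.8337 = 1.2078
E(R_P) = R_f + β_P × MRP = 3.55% + 1.2078 × 3.70% = 8.02%

8.02%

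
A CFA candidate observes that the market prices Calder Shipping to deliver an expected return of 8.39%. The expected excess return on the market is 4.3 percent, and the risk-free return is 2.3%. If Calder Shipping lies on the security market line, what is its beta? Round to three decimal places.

1.416

β = (E(R) − R_f) / MRP = (8.39% − 2.3%) / 4.3% = 6.09% / 4.3% = 1.416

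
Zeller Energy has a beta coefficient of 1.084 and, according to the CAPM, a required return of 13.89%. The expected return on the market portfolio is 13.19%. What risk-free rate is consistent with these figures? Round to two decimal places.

4.86%

E(R) = R_f + β(E(R_m) − R_f) = R_f(1 − β) + β·E(R_m)
13.89% = R_f × (1 − 1.084) + 1.084 × 13.19%
13.89% = R_f × -0.084 + 14.29796%
R_f = (13.89% − 14.29796%) / -0.084 = 4.86%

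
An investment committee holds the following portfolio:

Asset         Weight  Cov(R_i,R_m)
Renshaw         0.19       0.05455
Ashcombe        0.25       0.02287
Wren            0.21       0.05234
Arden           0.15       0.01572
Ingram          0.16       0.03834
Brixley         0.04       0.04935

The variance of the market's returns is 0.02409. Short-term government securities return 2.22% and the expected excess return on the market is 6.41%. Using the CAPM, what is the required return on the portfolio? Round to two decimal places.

β_Renshaw = 0.05455 / 0.02409 = 2.2644
β_Ashcombe = 0.02287 / 0.02409 = 0.9494
β_Wren = 0.05234 / 0.02409 = 2.1727
β_Arden = 0.01572 / 0.02409 = 0.6526
β_Ingram = 0.03834 / 0.02409 = 1.5915
β_Brixley = 0.04935 / 0.02409 = 2.0486
β_P = Σ w_i β_i = 0.19×2.2644 + 0.25×0.9494 + 0.21×2.1727 + 0.15×0.6526 + 0.16×1.5915 + 0.04×2.0486 = 1.5583
E(R_P) = R_f + β_P × MRP = 2.22% + 1.5583 × 6.41% = 12.21%

12.21%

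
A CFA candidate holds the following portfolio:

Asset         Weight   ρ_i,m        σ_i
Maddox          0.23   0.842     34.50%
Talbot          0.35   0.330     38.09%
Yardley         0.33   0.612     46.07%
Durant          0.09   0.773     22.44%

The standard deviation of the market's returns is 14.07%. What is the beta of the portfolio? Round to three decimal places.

1.560

β_Maddox = 0.842 × 34.50% / 14.07% = 2.0646
β_Talbot = 0.330 × 38.09% / 14.07% = 0.8934
β_Yardley = 0.612 × 46.07% / 14.07% = 2.0039
β_Durant = 0.773 × 22.44% / 14.07% = 1.2328
β_P = Σ w_i β_i = 0.23×2.0646 + 0.35×0.8934 + 0.33×2.0039 + 0.09×1.2328 = 1.5598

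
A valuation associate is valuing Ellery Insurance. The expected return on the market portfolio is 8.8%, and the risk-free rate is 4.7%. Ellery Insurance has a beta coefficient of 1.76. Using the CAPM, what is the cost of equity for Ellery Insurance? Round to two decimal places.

Market risk premium = E(R_m) − R_f = 8.8% − 4.7% = 4.10%
E(R) = R_f + β × MRP = 4.7% + 1.76 × 4.1% = 11.92%

11.92%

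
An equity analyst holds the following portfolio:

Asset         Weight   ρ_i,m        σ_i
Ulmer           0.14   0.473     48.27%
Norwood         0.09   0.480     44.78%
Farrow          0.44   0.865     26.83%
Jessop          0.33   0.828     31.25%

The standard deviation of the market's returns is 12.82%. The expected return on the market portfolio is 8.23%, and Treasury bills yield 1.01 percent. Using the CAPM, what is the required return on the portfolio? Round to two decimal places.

14.46%

β_Ulmer = 0.473 × 48.27% / 12.82% = 1.7809
β_Norwood = 0.480 × 44.78% / 12.82% = 1.6766
β_Farrow = 0.865 × 26.83% / 12.82% = 1.8103
β_Jessop = 0.828 × 31.25% / 12.82% = 2.0183
β_P = Σ w_i β_i = 0.14×1.7809 + 0.09×1.6766 + 0.44×1.8103 + 0.33×2.0183 = 1.8628
MRP = 8.23% − 1.01% = 7.22%
E(R_P) = R_f + β_P × MRP = 1.01% + 1.8628 × 7.22% = 14.46%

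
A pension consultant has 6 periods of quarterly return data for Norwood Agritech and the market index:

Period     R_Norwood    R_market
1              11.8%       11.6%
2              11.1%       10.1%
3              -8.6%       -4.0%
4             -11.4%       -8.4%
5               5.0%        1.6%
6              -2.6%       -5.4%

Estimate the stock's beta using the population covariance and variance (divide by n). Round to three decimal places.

1.133

Mean R_i = (11.8 + 11.1 − 8.6 − 11.4 + 5.0 − 2.6) / 6 = 0.8833%
Mean R_m = (11.6 + 10.1 − 4.0 − 8.4 + 1.6 − 5.4) / 6 = 0.9167%
Σ(R_i − R̄_i)(R_m − R̄_m) = 396.3317  ⇒  Cov = 396.3317 / 6 = 66.0553
Σ(R_m − R̄_m)² = 349.8083  ⇒  Var(R_m) = 349.8083 / 6 = 58.3014
β = Cov / Var(R_m) = 66.0553 / 58.3014 = 1.1330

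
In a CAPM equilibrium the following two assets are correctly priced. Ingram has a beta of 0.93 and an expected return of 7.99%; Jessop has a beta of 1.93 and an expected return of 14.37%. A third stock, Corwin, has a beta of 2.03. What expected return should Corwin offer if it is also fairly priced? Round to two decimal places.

15.01%

MRP (SML slope) = (14.37% − 7.99%) / (1.93 − 0.93) = 6.38% / 1.00 = 6.3800%
R_f (intercept) = 7.99% − 0.93 × 6.3800% = 2.0566%
E(R_Corwin) = R_f + β × MRP = 2.0566% + 2.03 × 6.3800% = 15.01%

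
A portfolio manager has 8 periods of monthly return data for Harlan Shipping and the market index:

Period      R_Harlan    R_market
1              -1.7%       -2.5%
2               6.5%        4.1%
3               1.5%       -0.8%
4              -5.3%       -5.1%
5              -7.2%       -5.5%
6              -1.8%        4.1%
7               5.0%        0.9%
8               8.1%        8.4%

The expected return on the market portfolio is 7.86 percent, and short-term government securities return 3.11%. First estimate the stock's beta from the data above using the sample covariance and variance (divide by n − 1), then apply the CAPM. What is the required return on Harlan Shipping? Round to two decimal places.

7.65%

Mean R_i = (-1.7 + 6.5 + 1.5 − 5.3 − 7.2 − 1.8 + 5.0 + 8.1) / 8 = 0.6375%
Mean R_m = (-2.5 + 4.1 − 0.8 − 5.1 − 5.5 + 4.1 + 0.9 + 8.4) / 8 = 0.4500%
Σ(R_i − R̄_i)(R_m − R̄_m) = 159.1950  ⇒  Cov = 159.1950 / 7 = 22.7421
Σ(R_m − R̄_m)² = 166.5200  ⇒  Var(R_m) = 166.5200 / 7 = 23.7886
β = Cov / Var(R_m) = 22.7421 / 23.7886 = 0.9560
MRP = 7.86% − 3.11% = 4.75%
E(R) = R_f + β × MRP = 3.11% + 0.9560 × 4.75% = 7.65%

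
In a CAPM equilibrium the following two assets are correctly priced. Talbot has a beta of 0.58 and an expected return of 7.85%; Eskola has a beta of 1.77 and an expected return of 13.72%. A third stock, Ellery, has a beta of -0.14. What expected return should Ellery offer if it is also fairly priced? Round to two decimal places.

MRP (SML slope) = (13.72% − 7.85%) / (1.77 − 0.58) = 5.87% / 1.19 = 4.9328%
R_f (intercept) = 7.85% − 0.58 × 4.9328% = 4.9890%
E(R_Ellery) = R_f + β × MRP = 4.9890% + -0.14 × 4.9328% = 4.30%

4.30%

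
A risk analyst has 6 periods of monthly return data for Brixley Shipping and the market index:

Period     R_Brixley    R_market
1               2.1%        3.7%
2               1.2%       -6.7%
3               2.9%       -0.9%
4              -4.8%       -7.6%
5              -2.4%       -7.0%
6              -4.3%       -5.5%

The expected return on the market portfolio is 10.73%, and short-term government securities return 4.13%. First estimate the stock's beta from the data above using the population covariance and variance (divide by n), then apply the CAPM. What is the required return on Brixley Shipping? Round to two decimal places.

7.60%

Mean R_i = (2.1 + 1.2 + 2.9 − 4.8 − 2.4 − 4.3) / 6 = -0.8833%
Mean R_m = (3.7 − 6.7 − 0.9 − 7.6 − 7.0 − 5.5) / 6 = -4.0000%
Σ(R_i − R̄_i)(R_m − R̄_m) = 52.8500  ⇒  Cov = 52.8500 / 6 = 8.8083
Σ(R_m − R̄_m)² = 100.4000  ⇒  Var(R_m) = 100.4000 / 6 = 16.7333
β = Cov / Var(R_m) = 8.8083 / 16.7333 = 0.5264
MRP = 10.73% − 4.13% = 6.60%
E(R) = R_f + β × MRP = 4.13% + 0.5264 × 6.60% = 7.60%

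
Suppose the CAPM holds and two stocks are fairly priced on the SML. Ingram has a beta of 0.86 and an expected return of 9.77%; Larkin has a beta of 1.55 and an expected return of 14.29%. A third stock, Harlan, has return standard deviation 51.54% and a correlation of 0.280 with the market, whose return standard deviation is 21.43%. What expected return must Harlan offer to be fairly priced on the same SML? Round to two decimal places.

MRP = (14.29% − 9.77%) / (1.55 − 0.86) = 6.5507%
R_f = 9.77% − 0.86 × 6.5507% = 4.1364%
β_Harlan = ρ·σ_i/σ_m = 0.280 × 51.54 / 21.43 = 0.6734
E(R_Harlan) = R_f + β × MRP = 4.1364% + 0.6734 × 6.5507% = 8.55%

8.55%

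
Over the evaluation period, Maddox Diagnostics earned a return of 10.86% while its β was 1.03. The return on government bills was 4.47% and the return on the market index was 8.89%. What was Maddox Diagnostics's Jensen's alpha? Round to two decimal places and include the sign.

+1.84%

Market excess return = 8.89% − 4.47% = 4.42%
CAPM benchmark = R_f + β(R_m − R_f) = 4.47% + 1.03 × 4.42% = 9.0226%
α = actual − benchmark = 10.86% − 9.0226% = +1.84%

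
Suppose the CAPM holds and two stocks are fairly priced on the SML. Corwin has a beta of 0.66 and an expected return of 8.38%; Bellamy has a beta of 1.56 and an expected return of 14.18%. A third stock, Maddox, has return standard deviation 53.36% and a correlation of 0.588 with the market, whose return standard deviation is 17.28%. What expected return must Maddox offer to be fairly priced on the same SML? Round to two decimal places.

MRP = (14.18% − 8.38%) / (1.56 − 0.66) = 6.4444%
R_f = 8.38% − 0.66 × 6.4444% = 4.1267%
β_Maddox = ρ·σ_i/σ_m = 0.588 × 53.36 / 17.28 = 1.8157
E(R_Maddox) = R_f + β × MRP = 4.1267% + 1.8157 × 6.4444% = 15.83%

15.83%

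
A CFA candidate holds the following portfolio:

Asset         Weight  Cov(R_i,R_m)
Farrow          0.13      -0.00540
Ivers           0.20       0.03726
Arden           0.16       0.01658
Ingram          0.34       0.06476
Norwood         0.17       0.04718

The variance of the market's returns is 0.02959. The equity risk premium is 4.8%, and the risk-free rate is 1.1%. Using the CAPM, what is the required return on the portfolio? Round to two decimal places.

7.50%

β_Farrow = -0.00540 / 0.02959 = -0.1825
β_Ivers = 0.03726 / 0.02959 = 1.2592
β_Arden = 0.01658 / 0.02959 = 0.5603
β_Ingram = 0.06476 / 0.02959 = 2.1886
β_Norwood = 0.04718 / 0.02959 = 1.5945
β_P = Σ w_i β_i = 0.13×-0.1825 + 0.20×1.2592 + 0.16×0.5603 + 0.34×2.1886 + 0.17×1.5945 = 1.3330
E(R_P) = R_f + β_P × MRP = 1.1% + 1.3330 × 4.8% = 7.50%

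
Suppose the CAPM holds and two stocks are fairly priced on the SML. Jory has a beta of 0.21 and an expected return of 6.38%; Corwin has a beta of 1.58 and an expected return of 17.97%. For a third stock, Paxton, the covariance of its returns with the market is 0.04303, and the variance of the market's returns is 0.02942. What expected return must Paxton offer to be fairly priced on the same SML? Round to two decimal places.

16.98%

MRP = (17.97% − 6.38%) / (1.58 − 0.21) = 8.4599%
R_f = 6.38% − 0.21 × 8.4599% = 4.6034%
β_Paxton = Cov / Var(R_m) = 0.04303 / 0.02942 = 1.4626
E(R_Paxton) = R_f + β × MRP = 4.6034% + 1.4626 × 8.4599% = 16.98%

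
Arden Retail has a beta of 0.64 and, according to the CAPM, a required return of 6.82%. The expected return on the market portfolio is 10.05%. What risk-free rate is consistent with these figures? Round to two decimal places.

1.08%

E(R) = R_f + β(E(R_m) − R_f) = R_f(1 − β) + β·E(R_m)
6.82% = R_f × (1 − 0.64) + 0.64 × 10.05%
6.82% = R_f × 0.36 + 6.4320%
R_f = (6.82% − 6.4320%) / 0.36 = 1.08%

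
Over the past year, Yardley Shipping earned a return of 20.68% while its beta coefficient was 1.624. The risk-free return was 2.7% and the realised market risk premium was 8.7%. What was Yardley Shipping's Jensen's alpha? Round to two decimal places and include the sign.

+3.85%

CAPM benchmark = R_f + β(R_m − R_f) = 2.7% + 1.624 × 8.7% = 16.8288%
α = actual − benchmark = 20.68% − 16.8288% = +3.85%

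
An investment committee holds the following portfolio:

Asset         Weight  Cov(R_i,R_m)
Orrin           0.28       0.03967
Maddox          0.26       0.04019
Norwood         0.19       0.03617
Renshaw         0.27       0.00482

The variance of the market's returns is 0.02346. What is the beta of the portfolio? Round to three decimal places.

1.267

β_Orrin = 0.03967 / 0.02346 = 1.6910
β_Maddox = 0.04019 / 0.02346 = 1.7131
β_Norwood = 0.03617 / 0.02346 = 1.5418
β_Renshaw = 0.00482 / 0.02346 = 0.2055
β_P = Σ w_i β_i = 0.28×1.6910 + 0.26×1.7131 + 0.19×1.5418 + 0.27×0.2055 = 1.2673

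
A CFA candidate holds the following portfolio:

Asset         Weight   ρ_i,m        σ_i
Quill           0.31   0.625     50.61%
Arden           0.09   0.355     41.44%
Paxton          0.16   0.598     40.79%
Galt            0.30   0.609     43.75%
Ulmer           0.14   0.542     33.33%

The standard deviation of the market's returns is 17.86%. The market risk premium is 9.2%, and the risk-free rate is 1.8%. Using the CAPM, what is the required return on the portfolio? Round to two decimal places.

14.96%

β_Quill = 0.625 × 50.61% / 17.86% = 1.7711
β_Arden = 0.355 × 41.44% / 17.86% = 0.8237
β_Paxton = 0.598 × 40.79% / 17.86% = 1.3658
β_Galt = 0.609 × 43.75% / 17.86% = 1.4918
β_Ulmer = 0.542 × 33.33% / 17.86% = 1.0115
β_P = Σ w_i β_i = 0.31×1.7711 + 0.09×0.8237 + 0.16×1.3658 + 0.30×1.4918 + 0.14×1.0115 = 1.4309
E(R_P) = R_f + β_P × MRP = 1.8% + 1.4309 × 9.2% = 14.96%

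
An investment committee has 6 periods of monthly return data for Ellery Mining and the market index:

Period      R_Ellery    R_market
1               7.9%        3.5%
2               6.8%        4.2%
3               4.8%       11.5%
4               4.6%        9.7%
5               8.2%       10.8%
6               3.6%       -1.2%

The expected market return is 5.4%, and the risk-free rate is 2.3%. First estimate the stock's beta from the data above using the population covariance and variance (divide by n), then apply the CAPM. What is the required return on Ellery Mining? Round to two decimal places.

2.54%

Mean R_i = (7.9 + 6.8 + 4.8 + 4.6 + 8.2 + 3.6) / 6 = 5.9833%
Mean R_m = (3.5 + 4.2 + 11.5 + 9.7 + 10.8 − 1.2) / 6 = 6.4167%
Σ(R_i − R̄_i)(R_m − R̄_m) = 9.9117  ⇒  Cov = 9.9117 / 6 = 1.6520
Σ(R_m − R̄_m)² = 127.2683  ⇒  Var(R_m) = 127.2683 / 6 = 21.2114
β = Cov / Var(R_m) = 1.6520 / 21.2114 = 0.0779
MRP = 5.4% − 2.3% = 3.10%
E(R) = R_f + β × MRP = 2.3% + 0.0779 × 3.1% = 2.54%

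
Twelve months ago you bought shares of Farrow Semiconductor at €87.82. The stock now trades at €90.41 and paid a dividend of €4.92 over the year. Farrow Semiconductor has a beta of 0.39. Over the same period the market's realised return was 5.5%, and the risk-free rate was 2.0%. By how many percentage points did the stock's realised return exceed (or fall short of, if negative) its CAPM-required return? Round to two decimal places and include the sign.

Realised HPR = (P1 + D1 − P0) / P0 = (90.41 + 4.92 − 87.82) / 87.82 = 7.51 / 87.82 = 8.5516%
MRP = 5.5% − 2.0% = 3.50%
CAPM required = R_f + β·MRP = 2.0% + 0.39 × 3.5% = 3.3650%
α = realised − required = 8.5516% − 3.3650% = +5.19%

+5.19%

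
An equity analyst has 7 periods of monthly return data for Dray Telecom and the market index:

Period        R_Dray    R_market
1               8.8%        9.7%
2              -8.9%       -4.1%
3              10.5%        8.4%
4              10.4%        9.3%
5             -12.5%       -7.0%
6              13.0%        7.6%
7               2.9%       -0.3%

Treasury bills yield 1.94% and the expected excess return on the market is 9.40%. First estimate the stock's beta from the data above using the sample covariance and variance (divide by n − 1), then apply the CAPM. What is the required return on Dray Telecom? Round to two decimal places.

15.01%

Mean R_i = (8.8 − 8.9 + 10.5 + 10.4 − 12.5 + 13.0 + 2.9) / 7 = 3.4571%
Mean R_m = (9.7 − 4.1 + 8.4 + 9.3 − 7.0 + 7.6 − 0.3) / 7 = 3.3714%
Σ(R_i − R̄_i)(R_m − R̄_m) = 410.6114  ⇒  Cov = 410.6114 / 6 = 68.4352
Σ(R_m − R̄_m)² = 295.2343  ⇒  Var(R_m) = 295.2343 / 6 = 49.2057
β = Cov / Var(R_m) = 68.4352 / 49.2057 = 1.3908
E(R) = R_f + β × MRP = 1.94% + 1.3908 × 9.40% = 15.01%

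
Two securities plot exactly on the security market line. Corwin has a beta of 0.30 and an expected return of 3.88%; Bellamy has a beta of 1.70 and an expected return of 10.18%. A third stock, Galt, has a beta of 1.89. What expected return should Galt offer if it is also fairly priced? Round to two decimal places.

MRP (SML slope) = (10.18% − 3.88%) / (1.70 − 0.30) = 6.30% / 1.40 = 4.5000%
R_f (intercept) = 3.88% − 0.30 × 4.5000% = 2.5300%
E(R_Galt) = R_f + β × MRP = 2.5300% + 1.89 × 4.5000% = 11.04%

11.04%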